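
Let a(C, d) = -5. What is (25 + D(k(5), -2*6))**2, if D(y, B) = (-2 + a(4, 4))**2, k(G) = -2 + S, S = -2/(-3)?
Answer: 5476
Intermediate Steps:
S = 2/3 (S = -2*(-1/3) = 2/3 ≈ 0.66667)
k(G) = -4/3 (k(G) = -2 + 2/3 = -4/3)
D(y, B) = 49 (D(y, B) = (-2 - 5)**2 = (-7)**2 = 49)
(25 + D(k(5), -2*6))**2 = (25 + 49)**2 = 74**2 = 5476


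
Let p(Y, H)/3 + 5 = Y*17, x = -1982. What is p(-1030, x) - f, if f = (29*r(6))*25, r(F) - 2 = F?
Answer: -58345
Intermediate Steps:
r(F) = 2 + F
p(Y, H) = -15 + 51*Y (p(Y, H) = -15 + 3*(Y*17) = -15 + 3*(17*Y) = -15 + 51*Y)
f = 5800 (f = (29*(2 + 6))*25 = (29*8)*25 = 232*25 = 5800)
p(-1030, x) - f = (-15 + 51*(-1030)) - 1*5800 = (-15 - 52530) - 5800 = -52545 - 5800 = -58345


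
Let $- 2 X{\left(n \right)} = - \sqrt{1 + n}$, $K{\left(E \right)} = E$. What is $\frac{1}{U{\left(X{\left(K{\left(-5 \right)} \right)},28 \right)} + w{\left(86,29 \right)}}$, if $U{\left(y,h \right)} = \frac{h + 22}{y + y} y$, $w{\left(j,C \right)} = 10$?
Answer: $\frac{1}{35} \approx 0.028571$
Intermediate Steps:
$X{\left(n \right)} = \frac{\sqrt{1 + n}}{2}$ ($X{\left(n \right)} = - \frac{\left(-1\right) \sqrt{1 + n}}{2} = \frac{\sqrt{1 + n}}{2}$)
$U{\left(y,h \right)} = 11 + \frac{h}{2}$ ($U{\left(y,h \right)} = \frac{22 + h}{2 y} y = 11 + \frac{h}{2}$)
$\frac{1}{U{\left(X{\left(K{\left(-5 \right)} \right)},28 \right)} + w{\left(86,29 \right)}} = \frac{1}{\left(11 + \frac{1}{2} \cdot 28\right) + 10} = \frac{1}{\left(11 + 14\right) + 10} = \frac{1}{25 + 10} = \frac{1}{35}$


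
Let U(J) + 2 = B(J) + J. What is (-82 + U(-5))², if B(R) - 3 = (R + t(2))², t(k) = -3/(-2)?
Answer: 87025/16 ≈ 5439.1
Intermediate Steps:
t(k) = 3/2 (t(k) = -3*(-½) = 3/2)
B(R) = 3 + (3/2 + R)² (B(R) = 3 + (R + 3/2)² = 3 + (3/2 + R)²)
U(J) = 1 + J + (3 + 2*J)²/4 (U(J) = -2 + ((3 + (3 + 2*J)²/4) + J) = -2 + (3 + J + (3 + 2*J)²/4) = 1 + J + (3 + 2*J)²/4)
(-82 + U(-5))² = (-82 + (13/4 + (-5)² + 4*(-5)))² = (-82 + (13/4 + 25 - 20))² = (-82 + 33/4)² = (-295/4)² = 87025/16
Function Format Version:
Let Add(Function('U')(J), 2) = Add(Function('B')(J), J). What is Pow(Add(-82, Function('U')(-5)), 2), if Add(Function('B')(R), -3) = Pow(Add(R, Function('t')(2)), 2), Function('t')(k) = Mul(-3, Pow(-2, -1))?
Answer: Rational(87025, 16) ≈ 5439.1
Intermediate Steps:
Function('t')(k) = Rational(3, 2) (Function('t')(k) = Mul(-3, Rational(-1, 2)) = Rational(3, 2))
Function('B')(R) = Add(3, Pow(Add(Rational(3, 2), R), 2)) (Function('B')(R) = Add(3, Pow(Add(R, Rational(3, 2)), 2)) = Add(3, Pow(Add(Rational(3, 2), R), 2)))
Function('U')(J) = Add(1, J, Mul(Rational(1, 4), Pow(Add(3, Mul(2, J)), 2))) (Function('U')(J) = Add(-2, Add(Add(3, Mul(Rational(1, 4), Pow(Add(3, Mul(2, J)), 2))), J)) = Add(-2, Add(3, J, Mul(Rational(1, 4), Pow(Add(3, Mul(2, J)), 2)))) = Add(1, J, Mul(Rational(1, 4), Pow(Add(3, Mul(2, J)), 2))))
Pow(Add(-82, Function('U')(-5)), 2) = Pow(Add(-82, Add(Rational(13, 4), Pow(-5, 2), Mul(4, -5))), 2) = Pow(Add(-82, Add(Rational(13, 4), 25, -20)), 2) = Pow(Add(-82, Rational(33, 4)), 2) = Pow(Rational(-295, 4), 2) = Rational(87025, 16)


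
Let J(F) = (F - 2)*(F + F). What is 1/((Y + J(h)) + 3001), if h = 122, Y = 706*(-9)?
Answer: 1/25927 ≈ 3.8570e-5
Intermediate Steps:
Y = -6354
J(F) = 2*F*(-2 + F) (J(F) = (-2 + F)*(2*F) = 2*F*(-2 + F))
1/((Y + J(h)) + 3001) = 1/((-6354 + 2*122*(-2 + 122)) + 3001) = 1/((-6354 + 2*122*120) + 3001) = 1/((-6354 + 29280) + 3001) = 1/(22926 + 3001) = 1/25927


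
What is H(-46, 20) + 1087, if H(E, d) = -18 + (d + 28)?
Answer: 1117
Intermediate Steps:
H(E, d) = 10 + d (H(E, d) = -18 + (28 + d) = 10 + d)
H(-46, 20) + 1087 = (10 + 20) + 1087 = 30 + 1087 = 1117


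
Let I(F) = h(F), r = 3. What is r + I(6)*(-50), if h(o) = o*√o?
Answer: 3 - 300*√6 ≈ -731.85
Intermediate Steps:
h(o) = o^(3/2)
I(F) = F^(3/2)
r + I(6)*(-50) = 3 + 6^(3/2)*(-50) = 3 + (6*√6)*(-50) = 3 - 300*√6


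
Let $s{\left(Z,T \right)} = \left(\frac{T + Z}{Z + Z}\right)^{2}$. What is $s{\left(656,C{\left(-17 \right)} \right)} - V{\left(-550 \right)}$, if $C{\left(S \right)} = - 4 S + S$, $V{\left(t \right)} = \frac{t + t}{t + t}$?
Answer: $- \frac{1221495}{1721344} \approx -0.70962$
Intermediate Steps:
$V{\left(t \right)} = 1$ ($V{\left(t \right)} = \frac{2 t}{2 t} = 2 t \frac{1}{2 t} = 1$)
$C{\left(S \right)} = - 3 S$
$s{\left(Z,T \right)} = \frac{\left(T + Z\right)^{2}}{4 Z^{2}}$ ($s{\left(Z,T \right)} = \left(\frac{T + Z}{2 Z}\right)^{2} = \frac{\left(T + Z\right)^{2}}{4 Z^{2}}$)
$s{\left(656,C{\left(-17 \right)} \right)} - V{\left(-550 \right)} = \frac{\left(\left(-3\right) \left(-17\right) + 656\right)^{2}}{4 \cdot 430336} - 1 = \frac{1}{4} \cdot \frac{1}{430336} \left(51 + 656\right)^{2} - 1 = \frac{1}{4} \cdot \frac{1}{430336} \cdot 707^{2} - 1 = \frac{1}{4} \cdot \frac{1}{430336} \cdot 499849 - 1 = \frac{499849}{1721344} - 1 = - \frac{1221495}{1721344}$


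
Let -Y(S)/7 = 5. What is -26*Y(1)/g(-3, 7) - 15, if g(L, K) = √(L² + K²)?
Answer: -15 + 455*√58/29 ≈ 104.49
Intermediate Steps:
g(L, K) = √(K² + L²)
Y(S) = -35 (Y(S) = -7*5 = -35)
-26*Y(1)/g(-3, 7) - 15 = -(-910)/(√(7² + (-3)²)) - 15 = -(-910)/(√(49 + 9)) - 15 = -(-910)/(√58) - 15 = -(-910)*√58/58 - 15 = -(-455)*√58/29 - 15 = 455*√58/29 - 15 = -15 + 455*√58/29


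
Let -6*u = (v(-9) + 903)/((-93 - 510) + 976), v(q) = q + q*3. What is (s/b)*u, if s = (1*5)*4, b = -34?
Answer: 85/373 ≈ 0.22788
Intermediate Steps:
v(q) = 4*q (v(q) = q + 3*q = 4*q)
s = 20 (s = 5*4 = 20)
u = -289/746 (u = -(4*(-9) + 903)/(6*((-93 - 510) + 976)) = -(-36 + 903)/(6*(-603 + 976)) = -289/(2*373) = -1/6*867/373 = -289/746 ≈ -0.38740)
(s/b)*u = (20/(-34))*(-289/746) = (20*(-1/34))*(-289/746) = -10/17*(-289/746) = 85/373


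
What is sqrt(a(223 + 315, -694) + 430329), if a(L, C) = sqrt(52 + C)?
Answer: sqrt(430329 + I*sqrt(642)) ≈ 655.99 + 0.019*I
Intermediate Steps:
sqrt(a(223 + 315, -694) + 430329) = sqrt(sqrt(52 - 694) + 430329) = sqrt(sqrt(-642) + 430329) = sqrt(I*sqrt(642) + 430329) = sqrt(430329 + I*sqrt(642))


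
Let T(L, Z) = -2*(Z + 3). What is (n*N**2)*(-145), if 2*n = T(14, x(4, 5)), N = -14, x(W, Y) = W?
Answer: 198940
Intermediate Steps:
T(L, Z) = -6 - 2*Z (T(L, Z) = -2*(3 + Z) = -6 - 2*Z)
n = -7 (n = (-6 - 2*4)/2 = (-6 - 8)/2 = (1/2)*(-14) = -7)
(n*N**2)*(-145) = -7*(-14)**2*(-145) = -7*196*(-145) = -1372*(-145) = 198940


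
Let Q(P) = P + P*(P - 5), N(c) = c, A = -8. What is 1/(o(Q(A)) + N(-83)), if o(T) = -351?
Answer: -1/434 ≈ -0.0023041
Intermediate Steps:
Q(P) = P + P*(-5 + P)
1/(o(Q(A)) + N(-83)) = 1/(-351 - 83) = 1/(-434) = -1/434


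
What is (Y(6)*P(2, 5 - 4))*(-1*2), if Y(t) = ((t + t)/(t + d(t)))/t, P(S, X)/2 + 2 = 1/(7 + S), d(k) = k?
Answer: 34/27 ≈ 1.2593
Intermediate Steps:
P(S, X) = -4 + 2/(7 + S)
Y(t) = 1/t (Y(t) = ((t + t)/(t + t))/t = ((2*t)/((2*t)))/t = ((2*t)*(1/(2*t)))/t = 1/t)
(Y(6)*P(2, 5 - 4))*(-1*2) = ((2*(-13 - 2*2)/(7 + 2))/6)*(-1*2) = ((2*(-13 - 4)/9)/6)*(-2) = ((2*(⅑)*(-17))/6)*(-2) = ((⅙)*(-34/9))*(-2) = -17/27*(-2) = 34/27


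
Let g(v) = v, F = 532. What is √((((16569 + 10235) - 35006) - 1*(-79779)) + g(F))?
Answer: √72109 ≈ 268.53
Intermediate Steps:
√((((16569 + 10235) - 35006) - 1*(-79779)) + g(F)) = √((((16569 + 10235) - 35006) - 1*(-79779)) + 532) = √(((26804 - 35006) + 79779) + 532) = √((-8202 + 79779) + 532) = √(71577 + 532) = √72109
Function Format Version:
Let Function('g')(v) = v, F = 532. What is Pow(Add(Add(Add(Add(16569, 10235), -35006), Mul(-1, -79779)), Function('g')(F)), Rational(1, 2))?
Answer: Pow(72109, Rational(1, 2)) ≈ 268.53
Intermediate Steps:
Pow(Add(Add(Add(Add(16569, 10235), -35006), Mul(-1, -79779)), Function('g')(F)), Rational(1, 2)) = Pow(Add(Add(Add(Add(16569, 10235), -35006), Mul(-1, -79779)), 532), Rational(1, 2)) = Pow(Add(Add(Add(26804, -35006), 79779), 532), Rational(1, 2)) = Pow(Add(Add(-8202, 79779), 532), Rational(1, 2)) = Pow(Add(71577, 532), Rational(1, 2)) = Pow(72109, Rational(1, 2))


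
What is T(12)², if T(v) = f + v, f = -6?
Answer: 36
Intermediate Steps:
T(v) = -6 + v
T(12)² = (-6 + 12)² = 6² = 36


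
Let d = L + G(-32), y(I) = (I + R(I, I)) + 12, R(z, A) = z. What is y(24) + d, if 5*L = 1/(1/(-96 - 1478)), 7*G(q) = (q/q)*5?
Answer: -8893/35 ≈ -254.09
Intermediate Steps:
G(q) = 5/7 (G(q) = ((q/q)*5)/7 = (1*5)/7 = (1/7)*5 = 5/7)
L = -1574/5 (L = 1/(5*(1/(-96 - 1478))) = 1/(5*(1/(-1574))) = 1/(5*(-1/1574)) = (1/5)*(-1574) = -1574/5 ≈ -314.80)
y(I) = 12 + 2*I (y(I) = (I + I) + 12 = 2*I + 12 = 12 + 2*I)
d = -10993/35 (d = -1574/5 + 5/7 = -10993/35 ≈ -314.09)
y(24) + d = (12 + 2*24) - 10993/35 = (12 + 48) - 10993/35 = 60 - 10993/35 = -8893/35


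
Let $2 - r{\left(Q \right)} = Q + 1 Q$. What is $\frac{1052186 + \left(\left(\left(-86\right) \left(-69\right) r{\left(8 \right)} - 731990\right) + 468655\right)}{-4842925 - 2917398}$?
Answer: $- \frac{705775}{7760323} \approx -0.090947$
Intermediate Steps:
$r{\left(Q \right)} = 2 - 2 Q$ ($r{\left(Q \right)} = 2 - \left(Q + 1 Q\right) = 2 - \left(Q + Q\right) = 2 - 2 Q$)
$\frac{1052186 + \left(\left(\left(-86\right) \left(-69\right) r{\left(8 \right)} - 731990\right) + 468655\right)}{-4842925 - 2917398} = \frac{1052186 + \left(\left(\left(-86\right) \left(-69\right) \left(2 - 16\right) - 731990\right) + 468655\right)}{-4842925 - 2917398} = \frac{1052186 + \left(\left(5934 \left(2 - 16\right) - 731990\right) + 468655\right)}{-7760323} = \left(1052186 + \left(\left(5934 \left(-14\right) - 731990\right) + 468655\right)\right) \left(- \frac{1}{7760323}\right) = \left(1052186 + \left(\left(-83076 - 731990\right) + 468655\right)\right) \left(- \frac{1}{7760323}\right) = \left(1052186 + \left(-815066 + 468655\right)\right) \left(- \frac{1}{7760323}\right) = \left(1052186 - 346411\right) \left(- \frac{1}{7760323}\right) = 705775 \left(- \frac{1}{7760323}\right) = - \frac{705775}{7760323}$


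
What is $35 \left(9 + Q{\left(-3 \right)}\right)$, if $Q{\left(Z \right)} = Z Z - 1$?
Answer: $595$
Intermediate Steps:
$Q{\left(Z \right)} = -1 + Z^{2}$ ($Q{\left(Z \right)} = Z^{2} - 1 = -1 + Z^{2}$)
$35 \left(9 + Q{\left(-3 \right)}\right) = 35 \left(9 - \left(1 - \left(-3\right)^{2}\right)\right) = 35 \left(9 + \left(-1 + 9\right)\right) = 35 \left(9 + 8\right) = 35 \cdot 17 = 595$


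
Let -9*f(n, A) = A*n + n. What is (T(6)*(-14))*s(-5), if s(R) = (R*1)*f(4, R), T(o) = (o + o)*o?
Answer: 8960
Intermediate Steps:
f(n, A) = -n/9 - A*n/9 (f(n, A) = -(A*n + n)/9 = -(n + A*n)/9 = -n/9 - A*n/9)
T(o) = 2*o² (T(o) = (2*o)*o = 2*o²)
s(R) = R*(-4/9 - 4*R/9) (s(R) = (R*1)*(-⅑*4*(1 + R)) = R*(-4/9 - 4*R/9))
(T(6)*(-14))*s(-5) = ((2*6²)*(-14))*(-4/9*(-5)*(1 - 5)) = ((2*36)*(-14))*(-4/9*(-5)*(-4)) = (72*(-14))*(-80/9) = -1008*(-80/9) = 8960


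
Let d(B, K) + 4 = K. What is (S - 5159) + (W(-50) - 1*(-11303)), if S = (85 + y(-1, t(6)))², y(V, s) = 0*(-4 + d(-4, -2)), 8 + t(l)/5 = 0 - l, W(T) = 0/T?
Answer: 13369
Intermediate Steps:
W(T) = 0
d(B, K) = -4 + K
t(l) = -40 - 5*l (t(l) = -40 + 5*(0 - l) = -40 + 5*(-l) = -40 - 5*l)
y(V, s) = 0 (y(V, s) = 0*(-4 + (-4 - 2)) = 0*(-4 - 6) = 0*(-10) = 0)
S = 7225 (S = (85 + 0)² = 85² = 7225)
(S - 5159) + (W(-50) - 1*(-11303)) = (7225 - 5159) + (0 - 1*(-11303)) = 2066 + (0 + 11303) = 2066 + 11303 = 13369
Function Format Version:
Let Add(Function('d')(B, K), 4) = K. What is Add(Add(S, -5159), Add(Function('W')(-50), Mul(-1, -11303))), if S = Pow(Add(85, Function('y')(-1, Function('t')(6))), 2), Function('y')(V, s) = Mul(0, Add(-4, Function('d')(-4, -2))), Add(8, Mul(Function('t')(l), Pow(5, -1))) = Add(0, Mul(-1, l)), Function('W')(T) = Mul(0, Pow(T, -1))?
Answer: 13369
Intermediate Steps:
Function('W')(T) = 0
Function('d')(B, K) = Add(-4, K)
Function('t')(l) = Add(-40, Mul(-5, l)) (Function('t')(l) = Add(-40, Mul(5, Add(0, Mul(-1, l)))) = Add(-40, Mul(5, Mul(-1, l))) = Add(-40, Mul(-5, l)))
Function('y')(V, s) = 0 (Function('y')(V, s) = Mul(0, Add(-4, Add(-4, -2))) = Mul(0, Add(-4, -6)) = Mul(0, -10) = 0)
S = 7225 (S = Pow(Add(85, 0), 2) = Pow(85, 2) = 7225)
Add(Add(S, -5159), Add(Function('W')(-50), Mul(-1, -11303))) = Add(Add(7225, -5159), Add(0, Mul(-1, -11303))) = Add(2066, Add(0, 11303)) = Add(2066, 11303) = 13369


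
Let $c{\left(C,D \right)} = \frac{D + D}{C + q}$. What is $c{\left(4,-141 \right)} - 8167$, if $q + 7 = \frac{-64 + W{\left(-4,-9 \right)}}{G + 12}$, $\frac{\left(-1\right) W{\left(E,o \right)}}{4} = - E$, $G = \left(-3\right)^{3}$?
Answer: $- \frac{58015}{7} \approx -8287.9$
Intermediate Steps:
$G = -27$
$W{\left(E,o \right)} = 4 E$ ($W{\left(E,o \right)} = - 4 \left(- E\right) = 4 E$)
$q = - \frac{5}{3}$ ($q = -7 + \frac{-64 + 4 \left(-4\right)}{-27 + 12} = -7 + \frac{-64 - 16}{-15} = -7 - - \frac{16}{3} = -7 + \frac{16}{3} = - \frac{5}{3} \approx -1.6667$)
$c{\left(C,D \right)} = \frac{2 D}{- \frac{5}{3} + C}$ ($c{\left(C,D \right)} = \frac{D + D}{C - \frac{5}{3}} = \frac{2 D}{- \frac{5}{3} + C}$)
$c{\left(4,-141 \right)} - 8167 = 6 \left(-141\right) \frac{1}{-5 + 3 \cdot 4} - 8167 = 6 \left(-141\right) \frac{1}{-5 + 12} - 8167 = 6 \left(-141\right) \frac{1}{7} - 8167 = - \frac{846}{7} - 8167 = - \frac{58015}{7}$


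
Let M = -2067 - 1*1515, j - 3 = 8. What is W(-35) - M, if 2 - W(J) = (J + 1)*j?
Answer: 3958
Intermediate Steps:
j = 11 (j = 3 + 8 = 11)
M = -3582 (M = -2067 - 1515 = -3582)
W(J) = -9 - 11*J (W(J) = 2 - (J + 1)*11 = 2 - (1 + J)*11 = 2 - (11 + 11*J) = 2 + (-11 - 11*J) = -9 - 11*J)
W(-35) - M = (-9 - 11*(-35)) - 1*(-3582) = (-9 + 385) + 3582 = 376 + 3582 = 3958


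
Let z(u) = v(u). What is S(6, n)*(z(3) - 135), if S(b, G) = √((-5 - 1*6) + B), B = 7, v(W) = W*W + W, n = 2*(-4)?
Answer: -246*I ≈ -246.0*I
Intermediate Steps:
n = -8
v(W) = W + W² (v(W) = W² + W = W + W²)
z(u) = u*(1 + u)
S(b, G) = 2*I (S(b, G) = √((-5 - 1*6) + 7) = √((-5 - 6) + 7) = √(-11 + 7) = √(-4) = 2*I)
S(6, n)*(z(3) - 135) = (2*I)*(3*(1 + 3) - 135) = (2*I)*(3*4 - 135) = (2*I)*(12 - 135) = (2*I)*(-123) = -246*I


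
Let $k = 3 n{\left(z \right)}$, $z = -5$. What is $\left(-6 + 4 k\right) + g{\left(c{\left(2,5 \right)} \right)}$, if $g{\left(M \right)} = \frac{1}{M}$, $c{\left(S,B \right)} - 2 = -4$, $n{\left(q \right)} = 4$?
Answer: $\frac{83}{2} \approx 41.5$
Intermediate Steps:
$c{\left(S,B \right)} = -2$ ($c{\left(S,B \right)} = 2 - 4 = -2$)
$k = 12$ ($k = 3 \cdot 4 = 12$)
$\left(-6 + 4 k\right) + g{\left(c{\left(2,5 \right)} \right)} = \left(-6 + 4 \cdot 12\right) + \frac{1}{-2} = \left(-6 + 48\right) - \frac{1}{2} = 42 - \frac{1}{2} = \frac{83}{2}$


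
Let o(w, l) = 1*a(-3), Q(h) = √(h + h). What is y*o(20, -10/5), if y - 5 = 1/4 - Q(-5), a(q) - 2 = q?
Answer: -21/4 + I*√10 ≈ -5.25 + 3.1623*I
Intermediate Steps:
a(q) = 2 + q
Q(h) = √2*√h (Q(h) = √(2*h) = √2*√h)
o(w, l) = -1 (o(w, l) = 1*(2 - 3) = 1*(-1) = -1)
y = 21/4 - I*√10 (y = 5 + (1/4 - √2*√(-5)) = 5 + (¼ - √2*I*√5) = 5 + (¼ - I*√10) = 21/4 - I*√10 ≈ 5.25 - 3.1623*I)
y*o(20, -10/5) = (21/4 - I*√10)*(-1) = -21/4 + I*√10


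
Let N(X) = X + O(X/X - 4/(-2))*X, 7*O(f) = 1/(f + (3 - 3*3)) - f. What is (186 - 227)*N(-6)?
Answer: 902/7 ≈ 128.86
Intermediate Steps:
O(f) = -f/7 + 1/(7*(-6 + f)) (O(f) = (1/(f + (3 - 3*3)) - f)/7 = (1/(f + (3 - 9)) - f)/7 = (1/(f - 6) - f)/7 = (1/(-6 + f) - f)/7 = -f/7 + 1/(7*(-6 + f)))
N(X) = 11*X/21 (N(X) = X + ((1 - (X/X - 4/(-2))**2 + 6*(X/X - 4/(-2)))/(7*(-6 + (X/X - 4/(-2)))))*X = X + ((1 - (1 - 4*(-1/2))**2 + 6*(1 - 4*(-1/2)))/(7*(-6 + (1 - 4*(-1/2)))))*X = X + ((1 - (1 + 2)**2 + 6*(1 + 2))/(7*(-6 + (1 + 2))))*X = X + ((1 - 1*3**2 + 6*3)/(7*(-6 + 3)))*X = X + ((1/7)*(1 - 1*9 + 18)/(-3))*X = X + ((1/7)*(-1/3)*(1 - 9 + 18))*X = X + ((1/7)*(-1/3)*10)*X = X - 10*X/21 = 11*X/21)
(186 - 227)*N(-6) = (186 - 227)*((11/21)*(-6)) = -41*(-22/7) = 902/7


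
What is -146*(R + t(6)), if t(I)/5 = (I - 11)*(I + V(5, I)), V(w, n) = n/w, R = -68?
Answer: 36208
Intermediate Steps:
t(I) = 6*I*(-11 + I) (t(I) = 5*((I - 11)*(I + I/5)) = 5*((-11 + I)*(I + I*(⅕))) = 5*((-11 + I)*(I + I/5)) = 5*((-11 + I)*(6*I/5)) = 5*(6*I*(-11 + I)/5) = 6*I*(-11 + I))
-146*(R + t(6)) = -146*(-68 + 6*6*(-11 + 6)) = -146*(-68 + 6*6*(-5)) = -146*(-68 - 180) = -146*(-248) = 36208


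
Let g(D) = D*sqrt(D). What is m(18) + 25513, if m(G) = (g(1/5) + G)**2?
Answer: 3229626/125 + 36*sqrt(5)/25 ≈ 25840.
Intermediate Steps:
g(D) = D**(3/2)
m(G) = (G + sqrt(5)/25)**2 (m(G) = ((1/5)**(3/2) + G)**2 = (sqrt(5)/25 + G)**2 = (G + sqrt(5)/25)**2)
m(18) + 25513 = (sqrt(5) + 25*18)**2/625 + 25513 = (sqrt(5) + 450)**2/625 + 25513 = (450 + sqrt(5))**2/625 + 25513 = 25513 + (450 + sqrt(5))**2/625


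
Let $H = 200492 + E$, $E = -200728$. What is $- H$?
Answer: $236$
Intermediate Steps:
$H = -236$ ($H = 200492 - 200728 = -236$)
$- H = \left(-1\right) \left(-236\right) = 236$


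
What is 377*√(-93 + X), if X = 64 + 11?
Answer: 1131*I*√2 ≈ 1599.5*I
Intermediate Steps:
X = 75
377*√(-93 + X) = 377*√(-93 + 75) = 377*√(-18) = 377*(3*I*√2) = 1131*I*√2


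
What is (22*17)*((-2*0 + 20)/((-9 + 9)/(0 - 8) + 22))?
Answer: 340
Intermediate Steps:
(22*17)*((-2*0 + 20)/((-9 + 9)/(0 - 8) + 22)) = 374*((0 + 20)/(0/(-8) + 22)) = 374*(20/(0*(-⅛) + 22)) = 374*(20/(0 + 22)) = 374*(20/22) = 374*(20*(1/22)) = 374*(10/11) = 340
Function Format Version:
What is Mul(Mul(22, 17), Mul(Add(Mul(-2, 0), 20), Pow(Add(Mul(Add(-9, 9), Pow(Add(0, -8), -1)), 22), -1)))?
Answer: 340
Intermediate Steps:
Mul(Mul(22, 17), Mul(Add(Mul(-2, 0), 20), Pow(Add(Mul(Add(-9, 9), Pow(Add(0, -8), -1)), 22), -1))) = Mul(374, Mul(Add(0, 20), Pow(Add(Mul(0, Pow(-8, -1)), 22), -1))) = Mul(374, Mul(20, Pow(Add(Mul(0, Rational(-1, 8)), 22), -1))) = Mul(374, Mul(20, Pow(Add(0, 22), -1))) = Mul(374, Mul(20, Pow(22, -1))) = Mul(374, Mul(20, Rational(1, 22))) = Mul(374, Rational(10, 11)) = 340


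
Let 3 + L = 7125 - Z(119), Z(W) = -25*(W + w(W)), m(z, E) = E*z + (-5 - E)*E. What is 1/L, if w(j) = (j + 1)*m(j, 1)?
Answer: 1/349097 ≈ 2.8645e-6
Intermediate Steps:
m(z, E) = E*z + E*(-5 - E)
w(j) = (1 + j)*(-6 + j) (w(j) = (j + 1)*(1*(-5 + j - 1*1)) = (1 + j)*(1*(-5 + j - 1)) = (1 + j)*(1*(-6 + j)) = (1 + j)*(-6 + j))
Z(W) = -25*W - 25*(1 + W)*(-6 + W) (Z(W) = -25*(W + (1 + W)*(-6 + W)) = -25*W - 25*(1 + W)*(-6 + W))
L = 349097 (L = -3 + (7125 - (150 - 25*119**2 + 100*119)) = -3 + (7125 - (150 - 25*14161 + 11900)) = -3 + (7125 - (150 - 354025 + 11900)) = -3 + (7125 - 1*(-341975)) = -3 + (7125 + 341975) = -3 + 349100 = 349097)
1/L = 1/349097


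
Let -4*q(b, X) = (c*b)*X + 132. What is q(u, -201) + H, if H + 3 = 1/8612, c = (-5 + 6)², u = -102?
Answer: -44450837/8612 ≈ -5161.5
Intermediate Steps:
c = 1 (c = 1² = 1)
H = -25835/8612 (H = -3 + 1/8612 = -25835/8612 ≈ -2.9999)
q(b, X) = -33 - X*b/4 (q(b, X) = -((1*b)*X + 132)/4 = -(b*X + 132)/4 = -(X*b + 132)/4 = -(132 + X*b)/4 = -33 - X*b/4)
q(u, -201) + H = (-33 - ¼*(-201)*(-102)) - 25835/8612 = (-33 - 10251/2) - 25835/8612 = -10317/2 - 25835/8612 = -44450837/8612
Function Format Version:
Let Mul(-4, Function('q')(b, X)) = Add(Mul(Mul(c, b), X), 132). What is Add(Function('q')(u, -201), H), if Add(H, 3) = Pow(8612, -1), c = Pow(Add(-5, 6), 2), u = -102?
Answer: Rational(-44450837, 8612) ≈ -5161.5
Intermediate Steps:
c = 1 (c = Pow(1, 2) = 1)
H = Rational(-25835, 8612) (H = Add(-3, Pow(8612, -1)) = Add(-3, Rational(1, 8612)) = Rational(-25835, 8612) ≈ -2.9999)
Function('q')(b, X) = Add(-33, Mul(Rational(-1, 4), X, b)) (Function('q')(b, X) = Mul(Rational(-1, 4), Add(Mul(Mul(1, b), X), 132)) = Mul(Rational(-1, 4), Add(Mul(b, X), 132)) = Mul(Rational(-1, 4), Add(Mul(X, b), 132)) = Mul(Rational(-1, 4), Add(132, Mul(X, b))) = Add(-33, Mul(Rational(-1, 4), X, b)))
Add(Function('q')(u, -201), H) = Add(Add(-33, Mul(Rational(-1, 4), -201, -102)), Rational(-25835, 8612)) = Add(Add(-33, Rational(-10251, 2)), Rational(-25835, 8612)) = Add(Rational(-10317, 2), Rational(-25835, 8612)) = Rational(-44450837, 8612)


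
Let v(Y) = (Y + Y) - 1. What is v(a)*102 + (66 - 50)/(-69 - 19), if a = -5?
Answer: -12344/11 ≈ -1122.2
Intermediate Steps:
v(Y) = -1 + 2*Y (v(Y) = 2*Y - 1 = -1 + 2*Y)
v(a)*102 + (66 - 50)/(-69 - 19) = (-1 + 2*(-5))*102 + (66 - 50)/(-69 - 19) = (-1 - 10)*102 + 16/(-88) = -11*102 + 16*(-1/88) = -1122 - 2/11 = -12344/11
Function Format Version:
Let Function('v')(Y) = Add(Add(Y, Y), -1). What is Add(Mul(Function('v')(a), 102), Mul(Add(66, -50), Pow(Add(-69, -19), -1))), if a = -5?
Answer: Rational(-12344, 11) ≈ -1122.2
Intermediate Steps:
Function('v')(Y) = Add(-1, Mul(2, Y)) (Function('v')(Y) = Add(Mul(2, Y), -1) = Add(-1, Mul(2, Y)))
Add(Mul(Function('v')(a), 102), Mul(Add(66, -50), Pow(Add(-69, -19), -1))) = Add(Mul(Add(-1, Mul(2, -5)), 102), Mul(Add(66, -50), Pow(Add(-69, -19), -1))) = Add(Mul(Add(-1, -10), 102), Mul(16, Pow(-88, -1))) = Add(Mul(-11, 102), Mul(16, Rational(-1, 88))) = Add(-1122, Rational(-2, 11)) = Rational(-12344, 11)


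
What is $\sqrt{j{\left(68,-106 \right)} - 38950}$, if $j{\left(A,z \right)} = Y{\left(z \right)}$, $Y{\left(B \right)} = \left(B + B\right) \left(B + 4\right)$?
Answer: $i \sqrt{17326} \approx 131.63 i$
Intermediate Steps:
$Y{\left(B \right)} = 2 B \left(4 + B\right)$
$j{\left(A,z \right)} = 2 z \left(4 + z\right)$
$\sqrt{j{\left(68,-106 \right)} - 38950} = \sqrt{2 \left(-106\right) \left(4 - 106\right) - 38950} = \sqrt{2 \left(-106\right) \left(-102\right) - 38950} = \sqrt{21624 - 38950} = \sqrt{-17326} = i \sqrt{17326}$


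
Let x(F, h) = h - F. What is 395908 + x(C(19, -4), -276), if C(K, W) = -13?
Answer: 395645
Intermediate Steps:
395908 + x(C(19, -4), -276) = 395908 + (-276 - 1*(-13)) = 395908 + (-276 + 13) = 395908 - 263 = 395645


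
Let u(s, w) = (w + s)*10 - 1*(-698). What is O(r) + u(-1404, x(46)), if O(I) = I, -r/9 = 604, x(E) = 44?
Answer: -18338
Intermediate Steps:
r = -5436 (r = -9*604 = -5436)
u(s, w) = 698 + 10*s + 10*w (u(s, w) = (s + w)*10 + 698 = (10*s + 10*w) + 698 = 698 + 10*s + 10*w)
O(r) + u(-1404, x(46)) = -5436 + (698 + 10*(-1404) + 10*44) = -5436 + (698 - 14040 + 440) = -5436 - 12902 = -18338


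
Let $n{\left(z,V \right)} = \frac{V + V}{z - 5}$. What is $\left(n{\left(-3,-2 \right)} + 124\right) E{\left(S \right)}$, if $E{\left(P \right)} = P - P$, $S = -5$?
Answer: $0$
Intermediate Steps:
$n{\left(z,V \right)} = \frac{2 V}{-5 + z}$
$E{\left(P \right)} = 0$
$\left(n{\left(-3,-2 \right)} + 124\right) E{\left(S \right)} = \left(2 \left(-2\right) \frac{1}{-5 - 3} + 124\right) 0 = \left(2 \left(-2\right) \frac{1}{-8} + 124\right) 0 = \left(2 \left(-2\right) \left(- \frac{1}{8}\right) + 124\right) 0 = \left(\frac{1}{2} + 124\right) 0 = \frac{249}{2} \cdot 0 = 0$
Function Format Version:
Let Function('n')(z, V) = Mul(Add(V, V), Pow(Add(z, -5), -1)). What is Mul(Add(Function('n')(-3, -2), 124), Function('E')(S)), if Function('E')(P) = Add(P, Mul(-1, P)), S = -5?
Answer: 0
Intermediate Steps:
Function('n')(z, V) = Mul(2, V, Pow(Add(-5, z), -1)) (Function('n')(z, V) = Mul(Mul(2, V), Pow(Add(-5, z), -1)) = Mul(2, V, Pow(Add(-5, z), -1)))
Function('E')(P) = 0
Mul(Add(Function('n')(-3, -2), 124), Function('E')(S)) = Mul(Add(Mul(2, -2, Pow(Add(-5, -3), -1)), 124), 0) = Mul(Add(Mul(2, -2, Pow(-8, -1)), 124), 0) = Mul(Add(Mul(2, -2, Rational(-1, 8)), 124), 0) = Mul(Add(Rational(1, 2), 124), 0) = Mul(Rational(249, 2), 0) = 0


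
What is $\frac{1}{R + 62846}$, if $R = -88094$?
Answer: $- \frac{1}{25248} \approx -3.9607 \cdot 10^{-5}$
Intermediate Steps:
$\frac{1}{R + 62846} = \frac{1}{-88094 + 62846} = \frac{1}{-25248} = - \frac{1}{25248}$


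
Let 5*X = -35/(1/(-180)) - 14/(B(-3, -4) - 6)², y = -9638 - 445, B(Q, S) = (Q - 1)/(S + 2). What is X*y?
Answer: -508112619/40 ≈ -1.2703e+7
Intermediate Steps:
B(Q, S) = (-1 + Q)/(2 + S)
y = -10083
X = 50393/40 (X = (-35/(1/(-180)) - 14/((-1 - 3)/(2 - 4) - 6)²)/5 = (-35/(-1/180) - 14/(-4/(-2) - 6)²)/5 = (-35*(-180) - 14/(-½*(-4) - 6)²)/5 = (6300 - 14/(2 - 6)²)/5 = (6300 - 14/((-4)²))/5 = (6300 - 14/16)/5 = (6300 - 14*1/16)/5 = (6300 - 7/8)/5 = (⅕)*(50393/8) = 50393/40 ≈ 1259.8)
X*y = (50393/40)*(-10083) = -508112619/40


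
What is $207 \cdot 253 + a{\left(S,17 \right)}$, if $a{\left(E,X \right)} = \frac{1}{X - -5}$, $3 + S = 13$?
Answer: $\frac{1152163}{22} \approx 52371.0$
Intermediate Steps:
$S = 10$ ($S = -3 + 13 = 10$)
$a{\left(E,X \right)} = \frac{1}{5 + X}$ ($a{\left(E,X \right)} = \frac{1}{X + 5} = \frac{1}{5 + X}$)
$207 \cdot 253 + a{\left(S,17 \right)} = 207 \cdot 253 + \frac{1}{5 + 17} = 52371 + \frac{1}{22} = \frac{1152163}{22}$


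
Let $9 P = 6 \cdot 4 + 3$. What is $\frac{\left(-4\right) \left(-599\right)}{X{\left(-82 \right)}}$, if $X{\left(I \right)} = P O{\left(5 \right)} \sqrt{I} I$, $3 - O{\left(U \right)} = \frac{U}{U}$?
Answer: $\frac{599 i \sqrt{82}}{10086} \approx 0.53779 i$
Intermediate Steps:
$P = 3$ ($P = \frac{6 \cdot 4 + 3}{9} = \frac{24 + 3}{9} = \frac{1}{9} \cdot 27 = 3$)
$O{\left(U \right)} = 2$ ($O{\left(U \right)} = 3 - \frac{U}{U} = 3 - 1 = 2$)
$X{\left(I \right)} = 6 I^{\frac{3}{2}}$ ($X{\left(I \right)} = 3 \cdot 2 \sqrt{I} I = 6 \sqrt{I} I = 6 I^{\frac{3}{2}}$)
$\frac{\left(-4\right) \left(-599\right)}{X{\left(-82 \right)}} = \frac{\left(-4\right) \left(-599\right)}{6 \left(-82\right)^{\frac{3}{2}}} = \frac{2396}{6 \left(- 82 i \sqrt{82}\right)} = \frac{2396}{\left(-492\right) i \sqrt{82}} = 2396 \frac{i \sqrt{82}}{40344} = \frac{599 i \sqrt{82}}{10086}$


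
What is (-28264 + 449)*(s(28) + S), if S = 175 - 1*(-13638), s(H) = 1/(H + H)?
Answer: -21515709135/56 ≈ -3.8421e+8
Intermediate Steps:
s(H) = 1/(2*H)
S = 13813 (S = 175 + 13638 = 13813)
(-28264 + 449)*(s(28) + S) = (-28264 + 449)*((½)/28 + 13813) = -27815*((½)*(1/28) + 13813) = -27815*(1/56 + 13813) = -27815*773529/56 = -21515709135/56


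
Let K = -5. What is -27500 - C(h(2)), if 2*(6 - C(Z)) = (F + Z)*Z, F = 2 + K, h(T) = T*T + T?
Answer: -27497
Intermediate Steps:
h(T) = T + T² (h(T) = T² + T = T + T²)
F = -3 (F = 2 - 5 = -3)
C(Z) = 6 - Z*(-3 + Z)/2 (C(Z) = 6 - (-3 + Z)*Z/2 = 6 - Z*(-3 + Z)/2)
-27500 - C(h(2)) = -27500 - (6 - 4*(1 + 2)²/2 + 3*(2*(1 + 2))/2) = -27500 - (6 - (2*3)²/2 + 3*(2*3)/2) = -27500 - (6 - ½*6² + (3/2)*6) = -27500 - (6 - ½*36 + 9) = -27500 - (6 - 18 + 9) = -27500 - 1*(-3) = -27500 + 3 = -27497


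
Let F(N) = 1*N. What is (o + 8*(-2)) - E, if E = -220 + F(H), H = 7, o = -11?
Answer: 186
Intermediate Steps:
F(N) = N
E = -213 (E = -220 + 7 = -213)
(o + 8*(-2)) - E = (-11 + 8*(-2)) - 1*(-213) = (-11 - 16) + 213 = -27 + 213 = 186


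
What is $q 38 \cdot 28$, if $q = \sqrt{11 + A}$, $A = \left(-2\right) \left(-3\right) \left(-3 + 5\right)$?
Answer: $1064 \sqrt{23} \approx 5102.8$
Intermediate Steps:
$A = 12$ ($A = 6 \cdot 2 = 12$)
$q = \sqrt{23}$ ($q = \sqrt{11 + 12} = \sqrt{23} \approx 4.7958$)
$q 38 \cdot 28 = \sqrt{23} \cdot 38 \cdot 28 = 38 \sqrt{23} \cdot 28 = 1064 \sqrt{23}$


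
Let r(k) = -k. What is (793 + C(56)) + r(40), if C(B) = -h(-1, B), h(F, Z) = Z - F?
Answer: 696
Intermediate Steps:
C(B) = -1 - B (C(B) = -(B - 1*(-1)) = -(B + 1) = -(1 + B) = -1 - B)
(793 + C(56)) + r(40) = (793 + (-1 - 1*56)) - 1*40 = (793 + (-1 - 56)) - 40 = (793 - 57) - 40 = 736 - 40 = 696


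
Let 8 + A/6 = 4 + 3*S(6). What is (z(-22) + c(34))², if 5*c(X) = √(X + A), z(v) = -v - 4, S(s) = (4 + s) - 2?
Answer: (90 + √154)²/25 ≈ 419.51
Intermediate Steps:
S(s) = 2 + s
z(v) = -4 - v
A = 120 (A = -48 + 6*(4 + 3*(2 + 6)) = -48 + 6*(4 + 3*8) = -48 + 6*(4 + 24) = -48 + 6*28 = -48 + 168 = 120)
c(X) = √(120 + X)/5 (c(X) = √(X + 120)/5 = √(120 + X)/5)
(z(-22) + c(34))² = ((-4 - 1*(-22)) + √(120 + 34)/5)² = ((-4 + 22) + √154/5)² = (18 + √154/5)²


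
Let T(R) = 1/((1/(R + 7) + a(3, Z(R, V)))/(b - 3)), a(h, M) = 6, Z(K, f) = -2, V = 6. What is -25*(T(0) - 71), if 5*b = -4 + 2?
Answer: 76920/43 ≈ 1788.8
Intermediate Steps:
b = -2/5 (b = (-4 + 2)/5 = (1/5)*(-2) = -2/5 ≈ -0.40000)
T(R) = 1/(-30/17 - 5/(17*(7 + R))) (T(R) = 1/((1/(R + 7) + 6)/(-2/5 - 3)) = 1/((1/(7 + R) + 6)/(-17/5)) = 1/((6 + 1/(7 + R))*(-5/17)) = 1/(-30/17 - 5/(17*(7 + R))))
-25*(T(0) - 71) = -25*(17*(-7 - 1*0)/(5*(43 + 6*0)) - 71) = -25*(17*(-7 + 0)/(5*(43 + 0)) - 71) = -25*((17/5)*(-7)/43 - 71) = -25*((17/5)*(1/43)*(-7) - 71) = -25*(-119/215 - 71) = -25*(-15384/215) = 76920/43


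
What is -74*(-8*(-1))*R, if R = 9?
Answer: -5328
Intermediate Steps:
-74*(-8*(-1))*R = -74*(-8*(-1))*9 = -592*9 = -74*72 = -5328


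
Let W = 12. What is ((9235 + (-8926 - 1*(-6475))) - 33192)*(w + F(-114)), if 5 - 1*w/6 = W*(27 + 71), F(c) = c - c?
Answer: 185542608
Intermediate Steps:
F(c) = 0
w = -7026 (w = 30 - 72*(27 + 71) = 30 - 72*98 = 30 - 6*1176 = 30 - 7056 = -7026)
((9235 + (-8926 - 1*(-6475))) - 33192)*(w + F(-114)) = ((9235 + (-8926 - 1*(-6475))) - 33192)*(-7026 + 0) = ((9235 + (-8926 + 6475)) - 33192)*(-7026) = ((9235 - 2451) - 33192)*(-7026) = (6784 - 33192)*(-7026) = -26408*(-7026) = 185542608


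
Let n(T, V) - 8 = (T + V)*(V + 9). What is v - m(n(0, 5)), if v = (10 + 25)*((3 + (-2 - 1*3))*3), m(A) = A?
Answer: -288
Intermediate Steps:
n(T, V) = 8 + (9 + V)*(T + V) (n(T, V) = 8 + (T + V)*(V + 9) = 8 + (T + V)*(9 + V) = 8 + (9 + V)*(T + V))
v = -210 (v = 35*((3 + (-2 - 3))*3) = 35*((3 - 5)*3) = 35*(-2*3) = 35*(-6) = -210)
v - m(n(0, 5)) = -210 - (8 + 5**2 + 9*0 + 9*5 + 0*5) = -210 - (8 + 25 + 0 + 45 + 0) = -210 - 1*78 = -210 - 78 = -288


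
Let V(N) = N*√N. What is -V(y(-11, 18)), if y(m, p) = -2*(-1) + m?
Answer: 27*I ≈ 27.0*I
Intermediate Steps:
y(m, p) = 2 + m
V(N) = N^(3/2)
-V(y(-11, 18)) = -(2 - 11)^(3/2) = -(-9)^(3/2) = -(-27)*I = 27*I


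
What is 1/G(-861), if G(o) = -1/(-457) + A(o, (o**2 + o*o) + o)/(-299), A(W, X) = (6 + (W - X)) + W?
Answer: 136643/677958428 ≈ 0.00020155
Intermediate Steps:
A(W, X) = 6 - X + 2*W (A(W, X) = (6 + W - X) + W = 6 - X + 2*W)
G(o) = -2443/136643 - o/299 + 2*o**2/299 (G(o) = -1/(-457) + (6 - ((o**2 + o*o) + o) + 2*o)/(-299) = -1*(-1/457) + (6 - ((o**2 + o**2) + o) + 2*o)*(-1/299) = 1/457 + (6 - (2*o**2 + o) + 2*o)*(-1/299) = 1/457 + (6 - (o + 2*o**2) + 2*o)*(-1/299) = 1/457 + (6 + (-o - 2*o**2) + 2*o)*(-1/299) = 1/457 + (6 + o - 2*o**2)*(-1/299) = 1/457 + (-6/299 - o/299 + 2*o**2/299) = -2443/136643 - o/299 + 2*o**2/299)
1/G(-861) = 1/(-2443/136643 - 1/299*(-861) + (2/299)*(-861)**2) = 1/(-2443/136643 + 861/299 + (2/299)*741321) = 1/(-2443/136643 + 861/299 + 1482642/299) = 1/(677958428/136643) = 136643/677958428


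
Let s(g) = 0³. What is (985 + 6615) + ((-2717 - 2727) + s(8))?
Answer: 2156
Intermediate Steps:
s(g) = 0
(985 + 6615) + ((-2717 - 2727) + s(8)) = (985 + 6615) + ((-2717 - 2727) + 0) = 7600 + (-5444 + 0) = 7600 - 5444 = 2156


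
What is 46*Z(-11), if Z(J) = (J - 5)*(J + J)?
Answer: 16192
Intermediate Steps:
Z(J) = 2*J*(-5 + J) (Z(J) = (-5 + J)*(2*J) = 2*J*(-5 + J))
46*Z(-11) = 46*(2*(-11)*(-5 - 11)) = 46*(2*(-11)*(-16)) = 46*352 = 16192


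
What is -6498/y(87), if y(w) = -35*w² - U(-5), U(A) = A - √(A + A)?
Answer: 172138518/7017730811 + 3249*I*√10/35088654055 ≈ 0.024529 + 2.9281e-7*I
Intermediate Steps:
U(A) = A - √2*√A (U(A) = A - √(2*A) = A - √2*√A)
y(w) = 5 - 35*w² + I*√10 (y(w) = -35*w² - (-5 - √2*√(-5)) = -35*w² - (-5 - √2*I*√5) = -35*w² - (-5 - I*√10) = -35*w² + (5 + I*√10) = 5 - 35*w² + I*√10)
-6498/y(87) = -6498/(5 - 35*87² + I*√10) = -6498/(5 - 35*7569 + I*√10) = -6498/(5 - 264915 + I*√10) = -6498/(-264910 + I*√10)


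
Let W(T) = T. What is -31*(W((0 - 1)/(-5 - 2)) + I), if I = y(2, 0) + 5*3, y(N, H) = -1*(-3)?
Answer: -3937/7 ≈ -562.43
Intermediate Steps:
y(N, H) = 3
I = 18 (I = 3 + 5*3 = 3 + 15 = 18)
-31*(W((0 - 1)/(-5 - 2)) + I) = -31*((0 - 1)/(-5 - 2) + 18) = -31*(-1/(-7) + 18) = -31*(-1*(-⅐) + 18) = -31*(⅐ + 18) = -31*127/7 = -3937/7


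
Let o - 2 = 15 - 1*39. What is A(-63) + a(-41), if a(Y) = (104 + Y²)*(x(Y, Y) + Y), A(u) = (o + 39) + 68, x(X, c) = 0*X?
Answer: -73100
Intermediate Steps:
o = -22 (o = 2 + (15 - 1*39) = 2 + (15 - 39) = 2 - 24 = -22)
x(X, c) = 0
A(u) = 85 (A(u) = (-22 + 39) + 68 = 17 + 68 = 85)
a(Y) = Y*(104 + Y²) (a(Y) = (104 + Y²)*(0 + Y) = (104 + Y²)*Y = Y*(104 + Y²))
A(-63) + a(-41) = 85 - 41*(104 + (-41)²) = 85 - 41*(104 + 1681) = 85 - 41*1785 = 85 - 73185 = -73100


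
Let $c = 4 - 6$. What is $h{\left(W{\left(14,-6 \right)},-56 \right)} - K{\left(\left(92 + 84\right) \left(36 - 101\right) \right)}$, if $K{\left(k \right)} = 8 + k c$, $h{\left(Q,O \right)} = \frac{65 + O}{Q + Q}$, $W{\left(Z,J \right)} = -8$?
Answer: $- \frac{366217}{16} \approx -22889.0$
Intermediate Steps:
$c = -2$ ($c = 4 - 6 = -2$)
$h{\left(Q,O \right)} = \frac{65 + O}{2 Q}$
$K{\left(k \right)} = 8 - 2 k$ ($K{\left(k \right)} = 8 + k \left(-2\right) = 8 - 2 k$)
$h{\left(W{\left(14,-6 \right)},-56 \right)} - K{\left(\left(92 + 84\right) \left(36 - 101\right) \right)} = \frac{65 - 56}{2 \left(-8\right)} - \left(8 - 2 \left(92 + 84\right) \left(36 - 101\right)\right) = \frac{1}{2} \left(- \frac{1}{8}\right) 9 - \left(8 - 2 \cdot 176 \left(-65\right)\right) = - \frac{9}{16} - \left(8 - -22880\right) = - \frac{9}{16} - \left(8 + 22880\right) = - \frac{9}{16} - 22888 = - \frac{366217}{16}$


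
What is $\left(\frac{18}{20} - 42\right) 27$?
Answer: $- \frac{11097}{10} \approx -1109.7$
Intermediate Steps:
$\left(\frac{18}{20} - 42\right) 27 = \left(18 \cdot \frac{1}{20} - 42\right) 27 = \left(\frac{9}{10} - 42\right) 27 = \left(- \frac{411}{10}\right) 27 = - \frac{11097}{10}$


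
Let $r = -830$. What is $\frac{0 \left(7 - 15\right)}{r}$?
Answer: $0$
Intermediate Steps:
$\frac{0 \left(7 - 15\right)}{r} = \frac{0 \left(7 - 15\right)}{-830} = 0 \left(-8\right) \left(- \frac{1}{830}\right) = 0 \left(- \frac{1}{830}\right) = 0$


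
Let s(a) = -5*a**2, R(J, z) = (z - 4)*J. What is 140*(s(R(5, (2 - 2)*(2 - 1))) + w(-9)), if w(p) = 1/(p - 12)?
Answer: -840020/3 ≈ -2.8001e+5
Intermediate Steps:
R(J, z) = J*(-4 + z) (R(J, z) = (-4 + z)*J = J*(-4 + z))
w(p) = 1/(-12 + p)
140*(s(R(5, (2 - 2)*(2 - 1))) + w(-9)) = 140*(-5*25*(-4 + (2 - 2)*(2 - 1))**2 + 1/(-12 - 9)) = 140*(-5*25*(-4 + 0*1)**2 + 1/(-21)) = 140*(-5*25*(-4 + 0)**2 - 1/21) = 140*(-5*(5*(-4))**2 - 1/21) = 140*(-5*(-20)**2 - 1/21) = 140*(-5*400 - 1/21) = 140*(-2000 - 1/21) = 140*(-42001/21) = -840020/3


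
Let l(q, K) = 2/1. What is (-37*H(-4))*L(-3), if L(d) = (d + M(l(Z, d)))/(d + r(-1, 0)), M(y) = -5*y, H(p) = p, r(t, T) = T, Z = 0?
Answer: 1924/3 ≈ 641.33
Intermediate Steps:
l(q, K) = 2 (l(q, K) = 2*1 = 2)
L(d) = (-10 + d)/d (L(d) = (d - 5*2)/(d + 0) = (d - 10)/d = (-10 + d)/d)
(-37*H(-4))*L(-3) = (-37*(-4))*((-10 - 3)/(-3)) = 148*(-1/3*(-13)) = 148*(13/3) = 1924/3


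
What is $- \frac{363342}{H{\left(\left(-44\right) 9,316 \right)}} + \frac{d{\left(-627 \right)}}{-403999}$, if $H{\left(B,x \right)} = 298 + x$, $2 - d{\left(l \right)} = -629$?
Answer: $- \frac{73395096046}{124027693} \approx -591.76$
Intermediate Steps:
$d{\left(l \right)} = 631$ ($d{\left(l \right)} = 2 - -629 = 2 + 629 = 631$)
$- \frac{363342}{H{\left(\left(-44\right) 9,316 \right)}} + \frac{d{\left(-627 \right)}}{-403999} = - \frac{363342}{298 + 316} + \frac{631}{-403999} = - \frac{363342}{614} + 631 \left(- \frac{1}{403999}\right) = \left(-363342\right) \frac{1}{614} - \frac{631}{403999} = - \frac{181671}{307} - \frac{631}{403999} = - \frac{73395096046}{124027693}$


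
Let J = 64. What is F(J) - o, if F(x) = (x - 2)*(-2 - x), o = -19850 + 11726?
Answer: 4032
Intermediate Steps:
o = -8124
F(x) = (-2 + x)*(-2 - x)
F(J) - o = (4 - 1*64**2) - 1*(-8124) = (4 - 1*4096) + 8124 = (4 - 4096) + 8124 = -4092 + 8124 = 4032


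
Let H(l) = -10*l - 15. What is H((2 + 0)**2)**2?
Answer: 3025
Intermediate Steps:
H(l) = -15 - 10*l
H((2 + 0)**2)**2 = (-15 - 10*(2 + 0)**2)**2 = (-15 - 10*2**2)**2 = (-15 - 10*4)**2 = (-15 - 40)**2 = (-55)**2 = 3025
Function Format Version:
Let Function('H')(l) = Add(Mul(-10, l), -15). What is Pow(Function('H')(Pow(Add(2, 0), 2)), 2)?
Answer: 3025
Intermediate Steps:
Function('H')(l) = Add(-15, Mul(-10, l))
Pow(Function('H')(Pow(Add(2, 0), 2)), 2) = Pow(Add(-15, Mul(-10, Pow(Add(2, 0), 2))), 2) = Pow(Add(-15, Mul(-10, Pow(2, 2))), 2) = Pow(Add(-15, Mul(-10, 4)), 2) = Pow(Add(-15, -40), 2) = Pow(-55, 2) = 3025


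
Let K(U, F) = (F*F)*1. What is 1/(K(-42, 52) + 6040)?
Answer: 1/8744 ≈ 0.00011436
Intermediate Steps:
K(U, F) = F² (K(U, F) = F²*1 = F²)
1/(K(-42, 52) + 6040) = 1/(52² + 6040) = 1/(2704 + 6040) = 1/8744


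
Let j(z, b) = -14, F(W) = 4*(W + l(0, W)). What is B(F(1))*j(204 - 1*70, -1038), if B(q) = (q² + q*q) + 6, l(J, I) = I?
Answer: -1876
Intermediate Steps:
F(W) = 8*W (F(W) = 4*(W + W) = 4*(2*W) = 8*W)
B(q) = 6 + 2*q² (B(q) = (q² + q²) + 6 = 2*q² + 6 = 6 + 2*q²)
B(F(1))*j(204 - 1*70, -1038) = (6 + 2*(8*1)²)*(-14) = (6 + 2*8²)*(-14) = (6 + 2*64)*(-14) = (6 + 128)*(-14) = 134*(-14) = -1876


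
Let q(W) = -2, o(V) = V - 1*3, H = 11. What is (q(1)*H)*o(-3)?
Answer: 132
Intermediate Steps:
o(V) = -3 + V (o(V) = V - 3 = -3 + V)
(q(1)*H)*o(-3) = (-2*11)*(-3 - 3) = -22*(-6) = 132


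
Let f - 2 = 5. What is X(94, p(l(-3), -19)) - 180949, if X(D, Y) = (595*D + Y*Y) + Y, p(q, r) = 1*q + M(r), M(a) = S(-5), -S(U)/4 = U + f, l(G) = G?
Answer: -124909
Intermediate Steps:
f = 7 (f = 2 + 5 = 7)
S(U) = -28 - 4*U (S(U) = -4*(U + 7) = -4*(7 + U) = -28 - 4*U)
M(a) = -8 (M(a) = -28 - 4*(-5) = -28 + 20 = -8)
p(q, r) = -8 + q (p(q, r) = 1*q - 8 = q - 8 = -8 + q)
X(D, Y) = Y + Y² + 595*D (X(D, Y) = (595*D + Y²) + Y = (Y² + 595*D) + Y = Y + Y² + 595*D)
X(94, p(l(-3), -19)) - 180949 = ((-8 - 3) + (-8 - 3)² + 595*94) - 180949 = (-11 + (-11)² + 55930) - 180949 = (-11 + 121 + 55930) - 180949 = 56040 - 180949 = -124909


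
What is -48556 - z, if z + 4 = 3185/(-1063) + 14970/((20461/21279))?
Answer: -1394557987141/21750043 ≈ -64118.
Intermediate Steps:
z = 338462899233/21750043 (z = -4 + (3185/(-1063) + 14970/((20461/21279))) = -4 + (3185*(-1/1063) + 14970/((20461*(1/21279)))) = -4 + (-3185/1063 + 14970/(20461/21279)) = -4 + (-3185/1063 + 14970*(21279/20461)) = -4 + (-3185/1063 + 318546630/20461) = -4 + 338549899405/21750043 = 338462899233/21750043 ≈ 15561.)
-48556 - z = -48556 - 1*338462899233/21750043 = -48556 - 338462899233/21750043 = -1394557987141/21750043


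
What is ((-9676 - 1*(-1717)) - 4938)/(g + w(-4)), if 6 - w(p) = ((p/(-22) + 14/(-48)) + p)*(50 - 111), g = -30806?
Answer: 3404808/8197385 ≈ 0.41535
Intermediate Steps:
w(p) = -283/24 + 1281*p/22 (w(p) = 6 - ((p/(-22) + 14/(-48)) + p)*(50 - 111) = 6 - ((p*(-1/22) + 14*(-1/48)) + p)*(-61) = 6 - ((-p/22 - 7/24) + p)*(-61) = 6 - ((-7/24 - p/22) + p)*(-61) = 6 - (-7/24 + 21*p/22)*(-61) = 6 - (427/24 - 1281*p/22) = 6 + (-427/24 + 1281*p/22) = -283/24 + 1281*p/22)
((-9676 - 1*(-1717)) - 4938)/(g + w(-4)) = ((-9676 - 1*(-1717)) - 4938)/(-30806 + (-283/24 + (1281/22)*(-4))) = ((-9676 + 1717) - 4938)/(-30806 + (-283/24 - 2562/11)) = (-7959 - 4938)/(-30806 - 64601/264) = -12897/(-8197385/264) = -12897*(-264/8197385) = 3404808/8197385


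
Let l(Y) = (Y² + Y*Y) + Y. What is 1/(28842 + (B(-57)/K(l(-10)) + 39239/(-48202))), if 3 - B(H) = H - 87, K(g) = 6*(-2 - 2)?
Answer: 192808/5559630431 ≈ 3.4680e-5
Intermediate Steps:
l(Y) = Y + 2*Y² (l(Y) = (Y² + Y²) + Y = 2*Y² + Y = Y + 2*Y²)
K(g) = -24 (K(g) = 6*(-4) = -24)
B(H) = 90 - H (B(H) = 3 - (H - 87) = 3 - (-87 + H) = 3 + (87 - H) = 90 - H)
1/(28842 + (B(-57)/K(l(-10)) + 39239/(-48202))) = 1/(28842 + ((90 - 1*(-57))/(-24) + 39239/(-48202))) = 1/(28842 + ((90 + 57)*(-1/24) + 39239*(-1/48202))) = 1/(28842 + (147*(-1/24) - 39239/48202)) = 1/(28842 + (-49/8 - 39239/48202)) = 1/(28842 - 1337905/192808) = 1/(5559630431/192808) = 192808/5559630431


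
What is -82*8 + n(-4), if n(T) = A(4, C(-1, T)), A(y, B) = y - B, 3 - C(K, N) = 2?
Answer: -653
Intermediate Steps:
C(K, N) = 1 (C(K, N) = 3 - 1*2 = 3 - 2 = 1)
n(T) = 3 (n(T) = 4 - 1*1 = 4 - 1 = 3)
-82*8 + n(-4) = -82*8 + 3 = -656 + 3 = -653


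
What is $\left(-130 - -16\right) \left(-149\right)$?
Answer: $16986$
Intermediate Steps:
$\left(-130 - -16\right) \left(-149\right) = \left(-130 + 16\right) \left(-149\right) = \left(-114\right) \left(-149\right) = 16986$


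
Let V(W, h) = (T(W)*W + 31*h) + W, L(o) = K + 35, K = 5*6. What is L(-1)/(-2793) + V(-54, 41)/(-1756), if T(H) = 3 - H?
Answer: 5083633/4904508 ≈ 1.0365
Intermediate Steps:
K = 30
L(o) = 65 (L(o) = 30 + 35 = 65)
V(W, h) = W + 31*h + W*(3 - W) (V(W, h) = ((3 - W)*W + 31*h) + W = (W*(3 - W) + 31*h) + W = (31*h + W*(3 - W)) + W = W + 31*h + W*(3 - W))
L(-1)/(-2793) + V(-54, 41)/(-1756) = 65/(-2793) + (-54 + 31*41 - 1*(-54)*(-3 - 54))/(-1756) = 65*(-1/2793) + (-54 + 1271 - 1*(-54)*(-57))*(-1/1756) = -65/2793 + (-54 + 1271 - 3078)*(-1/1756) = -65/2793 - 1861*(-1/1756) = -65/2793 + 1861/1756 = 5083633/4904508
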